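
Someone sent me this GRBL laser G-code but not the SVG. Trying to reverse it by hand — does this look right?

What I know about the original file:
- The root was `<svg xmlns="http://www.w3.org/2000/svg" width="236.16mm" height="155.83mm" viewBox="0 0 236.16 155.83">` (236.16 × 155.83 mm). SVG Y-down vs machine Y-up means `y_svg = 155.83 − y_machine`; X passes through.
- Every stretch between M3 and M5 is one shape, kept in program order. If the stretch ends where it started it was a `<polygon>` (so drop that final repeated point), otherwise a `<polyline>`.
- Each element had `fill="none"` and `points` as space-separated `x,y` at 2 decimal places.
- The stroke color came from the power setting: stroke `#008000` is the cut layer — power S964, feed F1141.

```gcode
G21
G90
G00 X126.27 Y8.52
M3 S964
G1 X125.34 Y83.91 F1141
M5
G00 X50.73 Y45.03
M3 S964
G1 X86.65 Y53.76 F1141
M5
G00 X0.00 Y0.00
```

y_svg = 155.83 − y_m. Every run uses S964, so all elements get stroke `#008000` (cut).

[1] open run; points: 126.27,147.31 125.34,71.92

[2] open run; points: 50.73,110.80 86.65,102.07

<svg xmlns="http://www.w3.org/2000/svg" width="236.16mm" height="155.83mm" viewBox="0 0 236.16 155.83">
  <polyline points="126.27,147.31 125.34,71.92" fill="none" stroke="#008000"/>
  <polyline points="50.73,110.80 86.65,102.07" fill="none" stroke="#008000"/>
</svg>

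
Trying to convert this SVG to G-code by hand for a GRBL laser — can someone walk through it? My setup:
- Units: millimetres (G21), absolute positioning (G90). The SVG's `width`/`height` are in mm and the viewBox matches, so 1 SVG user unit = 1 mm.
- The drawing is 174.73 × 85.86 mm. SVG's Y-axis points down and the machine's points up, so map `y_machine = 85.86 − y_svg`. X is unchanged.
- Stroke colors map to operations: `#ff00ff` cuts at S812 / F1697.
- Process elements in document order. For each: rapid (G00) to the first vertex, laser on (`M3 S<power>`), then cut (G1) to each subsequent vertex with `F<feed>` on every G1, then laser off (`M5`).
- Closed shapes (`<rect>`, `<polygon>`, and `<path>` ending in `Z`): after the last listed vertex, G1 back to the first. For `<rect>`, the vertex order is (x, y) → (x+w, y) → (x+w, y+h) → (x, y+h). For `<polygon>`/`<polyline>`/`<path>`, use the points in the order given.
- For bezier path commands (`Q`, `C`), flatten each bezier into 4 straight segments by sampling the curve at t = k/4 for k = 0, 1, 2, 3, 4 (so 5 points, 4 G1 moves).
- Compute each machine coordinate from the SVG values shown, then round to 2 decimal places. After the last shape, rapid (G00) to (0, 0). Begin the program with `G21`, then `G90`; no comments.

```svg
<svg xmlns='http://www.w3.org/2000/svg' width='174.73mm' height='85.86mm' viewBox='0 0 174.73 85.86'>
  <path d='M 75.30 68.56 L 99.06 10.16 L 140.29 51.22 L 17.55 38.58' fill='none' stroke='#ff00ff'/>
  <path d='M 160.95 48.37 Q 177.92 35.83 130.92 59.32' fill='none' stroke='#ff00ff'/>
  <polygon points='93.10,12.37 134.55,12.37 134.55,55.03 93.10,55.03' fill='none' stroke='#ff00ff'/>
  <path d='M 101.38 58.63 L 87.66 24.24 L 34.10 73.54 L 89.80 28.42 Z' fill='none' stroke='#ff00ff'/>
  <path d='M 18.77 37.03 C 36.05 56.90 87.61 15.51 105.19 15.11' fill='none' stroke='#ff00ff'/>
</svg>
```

1 u = 1 mm; y_m = 85.86 − y.

[1] `<path>` open polyline, #ff00ff→cut S812 F1697: (75.30,17.30) → (99.06,75.70) → (140.29,34.64) → (17.55,47.28)

[2] `<path>` quadratic bezier, #ff00ff→cut S812 F1697: (160.95,37.49) → (165.44,41.51) → (161.93,41.02) → (150.42,36.03) → (130.92,26.54)

[3] `<polygon>` rectangle, #ff00ff→cut S812 F1697: (93.10,73.49) → (134.55,73.49) → (134.55,30.83) → (93.10,30.83) → (93.10,73.49) (closed)

[4] `<path>` closed polygon, #ff00ff→cut S812 F1697: (101.38,27.23) → (87.66,61.62) → (34.10,12.32) → (89.80,57.44) → (101.38,27.23) (closed)

[5] `<path>` cubic bezier, #ff00ff→cut S812 F1697: (18.77,48.83) → (37.09,43.82) → (61.87,52.19) → (86.70,64.36) → (105.19,70.75)

G21
G90
G00 X75.30 Y17.30
M3 S812
G1 X99.06 Y75.70 F1697
G1 X140.29 Y34.64 F1697
G1 X17.55 Y47.28 F1697
M5
G00 X160.95 Y37.49
M3 S812
G1 X165.44 Y41.51 F1697
G1 X161.93 Y41.02 F1697
G1 X150.42 Y36.03 F1697
G1 X130.92 Y26.54 F1697
M5
G00 X93.10 Y73.49
M3 S812
G1 X134.55 Y73.49 F1697
G1 X134.55 Y30.83 F1697
G1 X93.10 Y30.83 F1697
G1 X93.10 Y73.49 F1697
M5
G00 X101.38 Y27.23
M3 S812
G1 X87.66 Y61.62 F1697
G1 X34.10 Y12.32 F1697
G1 X89.80 Y57.44 F1697
G1 X101.38 Y27.23 F1697
M5
G00 X18.77 Y48.83
M3 S812
G1 X37.09 Y43.82 F1697
G1 X61.87 Y52.19 F1697
G1 X86.70 Y64.36 F1697
G1 X105.19 Y70.75 F1697
M5
G00 X0.00 Y0.00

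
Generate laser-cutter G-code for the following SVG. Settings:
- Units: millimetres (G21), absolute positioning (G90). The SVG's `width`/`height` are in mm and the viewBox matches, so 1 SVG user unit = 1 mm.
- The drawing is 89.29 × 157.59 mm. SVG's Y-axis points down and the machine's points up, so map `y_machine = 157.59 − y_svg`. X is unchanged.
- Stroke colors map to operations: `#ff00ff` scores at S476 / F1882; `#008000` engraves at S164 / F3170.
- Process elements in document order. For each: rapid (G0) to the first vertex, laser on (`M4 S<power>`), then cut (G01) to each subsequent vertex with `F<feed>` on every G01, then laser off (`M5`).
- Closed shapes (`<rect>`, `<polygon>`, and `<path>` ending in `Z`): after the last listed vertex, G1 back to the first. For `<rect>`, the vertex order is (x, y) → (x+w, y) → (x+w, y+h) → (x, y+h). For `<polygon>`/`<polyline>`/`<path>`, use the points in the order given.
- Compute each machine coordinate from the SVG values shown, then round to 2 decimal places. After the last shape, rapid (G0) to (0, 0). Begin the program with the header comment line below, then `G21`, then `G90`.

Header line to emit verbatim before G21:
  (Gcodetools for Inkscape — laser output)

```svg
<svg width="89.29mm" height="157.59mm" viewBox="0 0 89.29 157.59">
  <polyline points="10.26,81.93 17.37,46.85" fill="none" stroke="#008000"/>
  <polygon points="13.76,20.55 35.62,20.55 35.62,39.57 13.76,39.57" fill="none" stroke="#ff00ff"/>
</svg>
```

(Gcodetools for Inkscape — laser output)
G21
G90
G0 X10.26 Y75.66
M4 S164
G01 X17.37 Y110.74 F3170
M5
G0 X13.76 Y137.04
M4 S476
G01 X35.62 Y137.04 F1882
G01 X35.62 Y118.02 F1882
G01 X13.76 Y118.02 F1882
G01 X13.76 Y137.04 F1882
M5
G0 X0.00 Y0.00

Since the viewBox matches the mm dimensions, user units are millimetres directly. The only transform is the Y-flip y_m = 157.59 − y_svg.

Shape 1 is a line segment drawn with `<polyline>`. Its stroke #008000 means engrave at S164, F3170. After flipping Y the toolpath is (10.26,75.66) → (17.37,110.74).

Shape 2 is a rectangle drawn with `<polygon>`. Its stroke #ff00ff means score at S476, F1882. After flipping Y the toolpath is (13.76,137.04) → (35.62,137.04) → (35.62,118.02) → (13.76,118.02) → (13.76,137.04), returning to the start.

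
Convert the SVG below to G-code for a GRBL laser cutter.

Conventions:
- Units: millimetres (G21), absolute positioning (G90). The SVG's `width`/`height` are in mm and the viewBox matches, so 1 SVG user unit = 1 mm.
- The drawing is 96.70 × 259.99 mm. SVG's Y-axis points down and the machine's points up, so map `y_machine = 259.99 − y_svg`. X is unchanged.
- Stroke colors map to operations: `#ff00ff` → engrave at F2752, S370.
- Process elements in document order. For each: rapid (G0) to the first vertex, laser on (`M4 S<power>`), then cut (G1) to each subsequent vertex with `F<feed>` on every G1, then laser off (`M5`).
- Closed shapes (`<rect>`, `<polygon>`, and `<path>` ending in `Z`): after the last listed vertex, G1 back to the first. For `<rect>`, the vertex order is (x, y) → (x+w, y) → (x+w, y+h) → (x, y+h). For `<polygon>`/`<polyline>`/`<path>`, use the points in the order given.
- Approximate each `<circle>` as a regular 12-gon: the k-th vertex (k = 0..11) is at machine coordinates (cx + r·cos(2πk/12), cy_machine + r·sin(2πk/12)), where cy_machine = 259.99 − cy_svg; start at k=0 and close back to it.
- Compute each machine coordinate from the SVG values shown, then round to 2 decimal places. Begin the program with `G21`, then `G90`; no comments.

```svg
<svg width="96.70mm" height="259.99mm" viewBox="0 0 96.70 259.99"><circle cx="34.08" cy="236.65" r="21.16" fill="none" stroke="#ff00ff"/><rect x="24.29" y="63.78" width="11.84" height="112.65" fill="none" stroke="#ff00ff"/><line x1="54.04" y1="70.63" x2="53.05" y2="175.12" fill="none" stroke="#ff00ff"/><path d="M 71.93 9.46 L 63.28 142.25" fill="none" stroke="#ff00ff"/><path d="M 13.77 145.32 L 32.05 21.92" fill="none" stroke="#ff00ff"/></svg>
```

G21
G90
G0 X55.24 Y23.34
M4 S370
G1 X52.41 Y33.92 F2752
G1 X44.66 Y41.67 F2752
G1 X34.08 Y44.50 F2752
G1 X23.50 Y41.67 F2752
G1 X15.75 Y33.92 F2752
G1 X12.92 Y23.34 F2752
G1 X15.75 Y12.76 F2752
G1 X23.50 Y5.01 F2752
G1 X34.08 Y2.18 F2752
G1 X44.66 Y5.01 F2752
G1 X52.41 Y12.76 F2752
G1 X55.24 Y23.34 F2752
M5
G0 X24.29 Y196.21
M4 S370
G1 X36.13 Y196.21 F2752
G1 X36.13 Y83.56 F2752
G1 X24.29 Y83.56 F2752
G1 X24.29 Y196.21 F2752
M5
G0 X54.04 Y189.36
M4 S370
G1 X53.05 Y84.87 F2752
M5
G0 X71.93 Y250.53
M4 S370
G1 X63.28 Y117.74 F2752
M5
G0 X13.77 Y114.67
M4 S370
G1 X32.05 Y238.07 F2752
M5

1 u = 1 mm; y_m = 259.99 − y.

[1] `<circle>` circle, #ff00ff→engrave S370 F2752: (55.24,23.34) → (52.41,33.92) → (44.66,41.67) → (34.08,44.50) → (23.50,41.67) → (15.75,33.92) → (12.92,23.34) → (15.75,12.76) → (23.50,5.01) → (34.08,2.18) → (44.66,5.01) → (52.41,12.76) → (55.24,23.34) (closed)

[2] `<rect>` rectangle, #ff00ff→engrave S370 F2752: (24.29,196.21) → (36.13,196.21) → (36.13,83.56) → (24.29,83.56) → (24.29,196.21) (closed)

[3] `<line>` line segment, #ff00ff→engrave S370 F2752: (54.04,189.36) → (53.05,84.87)

[4] `<path>` line segment, #ff00ff→engrave S370 F2752: (71.93,250.53) → (63.28,117.74)

[5] `<path>` line segment, #ff00ff→engrave S370 F2752: (13.77,114.67) → (32.05,238.07)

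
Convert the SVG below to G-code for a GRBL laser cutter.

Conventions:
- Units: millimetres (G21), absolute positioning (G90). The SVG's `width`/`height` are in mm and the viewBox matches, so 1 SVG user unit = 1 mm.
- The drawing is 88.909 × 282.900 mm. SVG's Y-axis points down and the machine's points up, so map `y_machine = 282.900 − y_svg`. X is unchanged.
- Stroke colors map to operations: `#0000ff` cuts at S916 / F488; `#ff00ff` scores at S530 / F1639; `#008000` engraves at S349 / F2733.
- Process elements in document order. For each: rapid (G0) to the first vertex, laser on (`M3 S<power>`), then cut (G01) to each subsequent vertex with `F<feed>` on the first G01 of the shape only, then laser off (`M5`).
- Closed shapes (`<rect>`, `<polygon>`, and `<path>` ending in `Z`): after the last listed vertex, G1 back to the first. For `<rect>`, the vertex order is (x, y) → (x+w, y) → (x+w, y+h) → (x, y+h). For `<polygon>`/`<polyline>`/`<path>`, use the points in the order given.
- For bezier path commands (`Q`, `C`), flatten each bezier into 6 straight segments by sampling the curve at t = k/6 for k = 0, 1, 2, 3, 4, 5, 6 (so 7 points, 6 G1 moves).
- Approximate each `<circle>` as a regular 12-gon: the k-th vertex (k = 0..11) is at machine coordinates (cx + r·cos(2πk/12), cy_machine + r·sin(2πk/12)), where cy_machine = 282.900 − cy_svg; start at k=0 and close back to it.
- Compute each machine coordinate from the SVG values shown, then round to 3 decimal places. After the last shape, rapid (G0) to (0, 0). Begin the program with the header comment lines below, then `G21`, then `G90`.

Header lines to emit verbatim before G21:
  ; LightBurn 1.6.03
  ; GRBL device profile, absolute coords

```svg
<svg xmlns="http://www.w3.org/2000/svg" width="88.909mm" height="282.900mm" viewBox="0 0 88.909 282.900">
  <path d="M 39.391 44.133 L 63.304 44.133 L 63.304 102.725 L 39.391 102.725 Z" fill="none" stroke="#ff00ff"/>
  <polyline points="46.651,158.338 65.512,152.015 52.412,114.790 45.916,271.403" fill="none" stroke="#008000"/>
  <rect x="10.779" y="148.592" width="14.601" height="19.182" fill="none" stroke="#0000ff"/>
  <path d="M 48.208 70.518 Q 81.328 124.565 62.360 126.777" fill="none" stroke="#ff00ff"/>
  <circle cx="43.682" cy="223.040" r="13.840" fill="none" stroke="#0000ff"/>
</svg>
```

; LightBurn 1.6.03
; GRBL device profile, absolute coords
G21
G90
G0 X39.391 Y238.767
M3 S530
G01 X63.304 Y238.767 F1639
G01 X63.304 Y180.175
G01 X39.391 Y180.175
G01 X39.391 Y238.767
M5
G0 X46.651 Y124.562
M3 S349
G01 X65.512 Y130.885 F2733
G01 X52.412 Y168.110
G01 X45.916 Y11.497
M5
G0 X10.779 Y134.308
M3 S916
G01 X25.380 Y134.308 F488
G01 X25.380 Y115.126
G01 X10.779 Y115.126
G01 X10.779 Y134.308
M5
G0 X48.208 Y212.382
M3 S530
G01 X57.801 Y195.806 F1639
G01 X64.500 Y182.110
G01 X68.306 Y171.294
G01 X69.218 Y163.357
G01 X67.236 Y158.300
G01 X62.360 Y156.123
M5
G0 X57.522 Y59.860
M3 S916
G01 X55.668 Y66.780 F488
G01 X50.602 Y71.846
G01 X43.682 Y73.700
G01 X36.762 Y71.846
G01 X31.696 Y66.780
G01 X29.842 Y59.860
G01 X31.696 Y52.940
G01 X36.762 Y47.874
G01 X43.682 Y46.020
G01 X50.602 Y47.874
G01 X55.668 Y52.940
G01 X57.522 Y59.860
M5
G0 X0.000 Y0.000

viewBox `0 0 88.909 282.900` with mm width/height → 1 unit = 1 mm. Flip: y_m = 282.900 − y_svg.

**Shape 1** — `<path>` rectangle, stroke `#ff00ff` → score (S530, F1639). Machine vertices: (39.391,238.767) → (63.304,238.767) → (63.304,180.175) → (39.391,180.175) → (39.391,238.767). Closed: final G1 returns to the first vertex.

**Shape 2** — `<polyline>` open polyline, stroke `#008000` → engrave (S349, F2733). Machine vertices: (46.651,124.562) → (65.512,130.885) → (52.412,168.110) → (45.916,11.497). Open path.

**Shape 3** — `<rect>` rectangle, stroke `#0000ff` → cut (S916, F488). Machine vertices: (10.779,134.308) → (25.380,134.308) → (25.380,115.126) → (10.779,115.126) → (10.779,134.308). Closed: final G1 returns to the first vertex.

**Shape 4** — `<path>` quadratic bezier, stroke `#ff00ff` → score (S530, F1639). Control points (SVG): P0=(48.208,70.518), P1=(81.328,124.565), P2=(62.360,126.777); sampled at t=k/6. Machine vertices: (48.208,212.382) → (57.801,195.806) → (64.500,182.110) → (68.306,171.294) → (69.218,163.357) → (67.236,158.300) → (62.360,156.123). Open path.

**Shape 5** — `<circle>` circle, stroke `#0000ff` → cut (S916, F488). Machine vertices: (57.522,59.860) → (55.668,66.780) → (50.602,71.846) → (43.682,73.700) → (36.762,71.846) → (31.696,66.780) → (29.842,59.860) → (31.696,52.940) → (36.762,47.874) → (43.682,46.020) → (50.602,47.874) → (55.668,52.940) → (57.522,59.860). Closed: final G1 returns to the first vertex.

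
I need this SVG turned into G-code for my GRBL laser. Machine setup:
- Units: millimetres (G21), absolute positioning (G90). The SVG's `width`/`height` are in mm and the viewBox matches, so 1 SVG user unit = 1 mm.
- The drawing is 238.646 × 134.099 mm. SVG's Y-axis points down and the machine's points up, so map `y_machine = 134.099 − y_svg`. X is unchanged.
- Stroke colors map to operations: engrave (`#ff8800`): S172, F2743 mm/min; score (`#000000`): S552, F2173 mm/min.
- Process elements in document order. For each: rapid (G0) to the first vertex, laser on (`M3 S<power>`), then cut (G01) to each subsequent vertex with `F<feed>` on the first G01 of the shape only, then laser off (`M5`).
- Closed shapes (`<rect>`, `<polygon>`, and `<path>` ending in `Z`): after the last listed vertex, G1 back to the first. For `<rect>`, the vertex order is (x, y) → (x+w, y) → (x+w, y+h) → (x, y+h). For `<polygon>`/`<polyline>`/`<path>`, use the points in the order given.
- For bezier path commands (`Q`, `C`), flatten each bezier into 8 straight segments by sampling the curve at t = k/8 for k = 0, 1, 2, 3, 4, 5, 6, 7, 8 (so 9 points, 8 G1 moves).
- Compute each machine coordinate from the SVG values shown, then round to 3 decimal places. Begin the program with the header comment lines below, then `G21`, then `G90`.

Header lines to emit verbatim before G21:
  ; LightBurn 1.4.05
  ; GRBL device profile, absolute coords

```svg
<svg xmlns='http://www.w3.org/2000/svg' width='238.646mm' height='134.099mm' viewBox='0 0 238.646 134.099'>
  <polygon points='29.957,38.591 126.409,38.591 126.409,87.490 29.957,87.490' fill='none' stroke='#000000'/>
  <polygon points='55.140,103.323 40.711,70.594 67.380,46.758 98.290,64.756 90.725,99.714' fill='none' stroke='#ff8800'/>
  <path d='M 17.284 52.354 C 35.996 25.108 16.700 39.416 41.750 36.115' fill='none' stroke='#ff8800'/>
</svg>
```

; LightBurn 1.4.05
; GRBL device profile, absolute coords
G21
G90
G0 X29.957 Y95.508
M3 S552
G01 X126.409 Y95.508 F2173
G01 X126.409 Y46.609
G01 X29.957 Y46.609
G01 X29.957 Y95.508
M5
G0 X55.140 Y30.776
M3 S172
G01 X40.711 Y63.505 F2743
G01 X67.380 Y87.341
G01 X98.290 Y69.343
G01 X90.725 Y34.385
G01 X55.140 Y30.776
M5
G0 X17.284 Y81.745
M3 S172
G01 X22.680 Y90.130 F2743
G01 X25.478 Y95.313
G01 X26.643 Y97.986
G01 X27.140 Y98.844
G01 X27.934 Y98.579
G01 X29.991 Y97.886
G01 X34.274 Y97.456
G01 X41.750 Y97.984
M5

Since the viewBox matches the mm dimensions, user units are millimetres directly. The only transform is the Y-flip y_m = 134.099 − y_svg.

Shape 1 is a rectangle drawn with `<polygon>`. Its stroke #000000 means score at S552, F2173. After flipping Y the toolpath is (29.957,95.508) → (126.409,95.508) → (126.409,46.609) → (29.957,46.609) → (29.957,95.508), returning to the start.

Shape 2 is a regular polygon drawn with `<polygon>`. Its stroke #ff8800 means engrave at S172, F2743. After flipping Y the toolpath is (55.140,30.776) → (40.711,63.505) → (67.380,87.341) → (98.290,69.343) → (90.725,34.385) → (55.140,30.776), returning to the start.

Shape 3 is a cubic bezier drawn with `<path>`. Its stroke #ff8800 means engrave at S172, F2743. After flipping Y the toolpath is (17.284,81.745) → (22.680,90.130) → (25.478,95.313) → (26.643,97.986) → (27.140,98.844) → (27.934,98.579) → (29.991,97.886) → (34.274,97.456) → (41.750,97.984).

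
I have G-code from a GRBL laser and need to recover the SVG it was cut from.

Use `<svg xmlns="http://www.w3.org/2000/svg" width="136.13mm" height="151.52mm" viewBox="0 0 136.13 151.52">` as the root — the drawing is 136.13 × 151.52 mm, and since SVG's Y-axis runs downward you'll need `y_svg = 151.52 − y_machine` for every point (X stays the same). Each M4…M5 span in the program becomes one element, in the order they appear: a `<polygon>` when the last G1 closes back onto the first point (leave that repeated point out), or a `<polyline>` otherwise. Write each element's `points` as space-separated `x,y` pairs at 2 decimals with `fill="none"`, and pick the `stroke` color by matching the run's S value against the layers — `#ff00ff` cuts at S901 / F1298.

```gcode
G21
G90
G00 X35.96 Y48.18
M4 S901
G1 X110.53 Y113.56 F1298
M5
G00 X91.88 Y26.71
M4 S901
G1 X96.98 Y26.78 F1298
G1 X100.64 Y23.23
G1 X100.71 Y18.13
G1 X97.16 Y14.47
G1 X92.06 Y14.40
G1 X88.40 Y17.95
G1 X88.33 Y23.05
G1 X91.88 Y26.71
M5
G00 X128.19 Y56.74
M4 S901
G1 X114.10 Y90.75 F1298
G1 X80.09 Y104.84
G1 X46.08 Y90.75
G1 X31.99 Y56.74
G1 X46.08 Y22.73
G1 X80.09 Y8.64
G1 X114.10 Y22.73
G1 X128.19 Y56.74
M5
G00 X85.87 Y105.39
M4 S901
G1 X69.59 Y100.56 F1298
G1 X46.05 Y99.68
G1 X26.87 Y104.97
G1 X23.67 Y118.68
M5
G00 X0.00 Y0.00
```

Each laser-on run becomes one SVG element. Flip Y back into SVG space with y_svg = 151.52 − y_machine. Every run uses S901, so all elements get stroke `#ff00ff` (cut).

Run 1: The run is open, so emit a `<polyline>` with points (Y-flipped): 35.96,103.34 110.53,37.96.

Run 2: The run returns to its start, so emit a `<polygon>` with points (Y-flipped): 91.88,124.81 96.98,124.74 100.64,128.29 100.71,133.39 97.16,137.05 92.06,137.12 88.40,133.57 88.33,128.47.

Run 3: The run returns to its start, so emit a `<polygon>` with points (Y-flipped): 128.19,94.78 114.10,60.77 80.09,46.68 46.08,60.77 31.99,94.78 46.08,128.79 80.09,142.88 114.10,128.79.

Run 4: The run is open, so emit a `<polyline>` with points (Y-flipped): 85.87,46.13 69.59,50.96 46.05,51.84 26.87,46.55 23.67,32.84.

<svg xmlns="http://www.w3.org/2000/svg" width="136.13mm" height="151.52mm" viewBox="0 0 136.13 151.52">
  <polyline points="35.96,103.34 110.53,37.96" fill="none" stroke="#ff00ff"/>
  <polygon points="91.88,124.81 96.98,124.74 100.64,128.29 100.71,133.39 97.16,137.05 92.06,137.12 88.40,133.57 88.33,128.47" fill="none" stroke="#ff00ff"/>
  <polygon points="128.19,94.78 114.10,60.77 80.09,46.68 46.08,60.77 31.99,94.78 46.08,128.79 80.09,142.88 114.10,128.79" fill="none" stroke="#ff00ff"/>
  <polyline points="85.87,46.13 69.59,50.96 46.05,51.84 26.87,46.55 23.67,32.84" fill="none" stroke="#ff00ff"/>
</svg>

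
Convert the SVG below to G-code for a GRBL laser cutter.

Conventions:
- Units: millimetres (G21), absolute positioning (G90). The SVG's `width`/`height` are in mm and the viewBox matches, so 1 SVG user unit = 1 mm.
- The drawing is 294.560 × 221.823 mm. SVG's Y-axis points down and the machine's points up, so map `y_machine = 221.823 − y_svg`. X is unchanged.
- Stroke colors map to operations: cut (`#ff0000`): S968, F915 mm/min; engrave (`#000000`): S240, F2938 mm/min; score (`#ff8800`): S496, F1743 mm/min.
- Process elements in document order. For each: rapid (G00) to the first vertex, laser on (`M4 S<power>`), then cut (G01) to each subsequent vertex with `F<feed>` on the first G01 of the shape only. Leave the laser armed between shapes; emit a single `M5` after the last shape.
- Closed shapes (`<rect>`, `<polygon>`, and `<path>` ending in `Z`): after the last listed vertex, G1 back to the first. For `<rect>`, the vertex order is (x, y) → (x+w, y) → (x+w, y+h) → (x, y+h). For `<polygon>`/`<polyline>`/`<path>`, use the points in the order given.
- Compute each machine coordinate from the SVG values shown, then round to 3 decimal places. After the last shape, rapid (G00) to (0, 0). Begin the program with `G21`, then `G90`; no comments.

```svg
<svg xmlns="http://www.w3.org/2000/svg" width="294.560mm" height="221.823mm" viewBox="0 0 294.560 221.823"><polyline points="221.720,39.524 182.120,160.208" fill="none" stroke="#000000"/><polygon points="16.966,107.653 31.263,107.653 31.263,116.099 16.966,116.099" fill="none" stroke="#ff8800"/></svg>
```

viewBox `0 0 294.560 221.823` with mm width/height → 1 unit = 1 mm. Flip: y_m = 221.823 − y_svg.

**Shape 1** — `<polyline>` line segment, stroke `#000000` → engrave (S240, F2938). Machine vertices: (221.720,182.299) → (182.120,61.615). Open path.

**Shape 2** — `<polygon>` rectangle, stroke `#ff8800` → score (S496, F1743). Machine vertices: (16.966,114.170) → (31.263,114.170) → (31.263,105.724) → (16.966,105.724) → (16.966,114.170). Closed: final G1 returns to the first vertex.

G21
G90
G00 X221.720 Y182.299
M4 S240
G01 X182.120 Y61.615 F2938
G00 X16.966 Y114.170
M4 S496
G01 X31.263 Y114.170 F1743
G01 X31.263 Y105.724
G01 X16.966 Y105.724
G01 X16.966 Y114.170
M5
G00 X0.000 Y0.000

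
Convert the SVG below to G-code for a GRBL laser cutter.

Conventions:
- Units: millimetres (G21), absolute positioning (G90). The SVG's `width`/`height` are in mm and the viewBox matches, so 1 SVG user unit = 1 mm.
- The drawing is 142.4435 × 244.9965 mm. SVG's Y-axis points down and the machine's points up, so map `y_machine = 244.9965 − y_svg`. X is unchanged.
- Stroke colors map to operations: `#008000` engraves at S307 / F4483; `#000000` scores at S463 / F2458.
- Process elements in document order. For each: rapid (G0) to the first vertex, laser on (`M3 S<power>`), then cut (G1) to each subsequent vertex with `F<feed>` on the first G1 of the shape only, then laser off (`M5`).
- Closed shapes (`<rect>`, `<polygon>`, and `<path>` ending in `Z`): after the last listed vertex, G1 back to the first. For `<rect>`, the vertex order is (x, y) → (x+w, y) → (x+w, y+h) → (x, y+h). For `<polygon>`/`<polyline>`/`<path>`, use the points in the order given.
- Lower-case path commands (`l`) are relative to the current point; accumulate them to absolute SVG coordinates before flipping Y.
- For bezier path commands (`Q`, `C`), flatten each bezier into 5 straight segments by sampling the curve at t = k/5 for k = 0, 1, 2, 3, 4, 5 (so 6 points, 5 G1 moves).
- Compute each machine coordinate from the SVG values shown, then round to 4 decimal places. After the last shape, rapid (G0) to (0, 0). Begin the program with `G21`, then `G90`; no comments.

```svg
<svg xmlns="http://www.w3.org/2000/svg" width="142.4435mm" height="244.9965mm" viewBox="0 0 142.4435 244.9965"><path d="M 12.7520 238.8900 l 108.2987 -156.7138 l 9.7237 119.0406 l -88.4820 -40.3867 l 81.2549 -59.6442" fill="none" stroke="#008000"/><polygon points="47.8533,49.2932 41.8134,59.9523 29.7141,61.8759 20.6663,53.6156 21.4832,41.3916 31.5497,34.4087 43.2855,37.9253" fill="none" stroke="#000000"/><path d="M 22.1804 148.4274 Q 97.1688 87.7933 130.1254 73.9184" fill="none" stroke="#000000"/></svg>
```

Since the viewBox matches the mm dimensions, user units are millimetres directly. The only transform is the Y-flip y_m = 244.9965 − y_svg.

Shape 1 is a open polyline drawn with `<path>`. Its stroke #008000 means engrave at S307, F4483. After flipping Y the toolpath is (12.7520,6.1065) → (121.0507,162.8203) → (130.7744,43.7797) → (42.2924,84.1664) → (123.5473,143.8106).

Shape 2 is a regular polygon drawn with `<polygon>`. Its stroke #000000 means score at S463, F2458. After flipping Y the toolpath is (47.8533,195.7033) → (41.8134,185.0442) → (29.7141,183.1206) → (20.6663,191.3809) → (21.4832,203.6049) → (31.5497,210.5878) → (43.2855,207.0712) → (47.8533,195.7033), returning to the start.

Shape 3 is a quadratic bezier drawn with `<path>`. Its stroke #000000 means score at S463, F2458. After flipping Y the toolpath is (22.1804,96.5691) → (50.4945,118.9524) → (75.4460,137.5949) → (97.0350,152.4967) → (115.2615,163.6578) → (130.1254,171.0781).

G21
G90
G0 X12.7520 Y6.1065
M3 S307
G1 X121.0507 Y162.8203 F4483
G1 X130.7744 Y43.7797
G1 X42.2924 Y84.1664
G1 X123.5473 Y143.8106
M5
G0 X47.8533 Y195.7033
M3 S463
G1 X41.8134 Y185.0442 F2458
G1 X29.7141 Y183.1206
G1 X20.6663 Y191.3809
G1 X21.4832 Y203.6049
G1 X31.5497 Y210.5878
G1 X43.2855 Y207.0712
G1 X47.8533 Y195.7033
M5
G0 X22.1804 Y96.5691
M3 S463
G1 X50.4945 Y118.9524 F2458
G1 X75.4460 Y137.5949
G1 X97.0350 Y152.4967
G1 X115.2615 Y163.6578
G1 X130.1254 Y171.0781
M5
G0 X0.0000 Y0.0000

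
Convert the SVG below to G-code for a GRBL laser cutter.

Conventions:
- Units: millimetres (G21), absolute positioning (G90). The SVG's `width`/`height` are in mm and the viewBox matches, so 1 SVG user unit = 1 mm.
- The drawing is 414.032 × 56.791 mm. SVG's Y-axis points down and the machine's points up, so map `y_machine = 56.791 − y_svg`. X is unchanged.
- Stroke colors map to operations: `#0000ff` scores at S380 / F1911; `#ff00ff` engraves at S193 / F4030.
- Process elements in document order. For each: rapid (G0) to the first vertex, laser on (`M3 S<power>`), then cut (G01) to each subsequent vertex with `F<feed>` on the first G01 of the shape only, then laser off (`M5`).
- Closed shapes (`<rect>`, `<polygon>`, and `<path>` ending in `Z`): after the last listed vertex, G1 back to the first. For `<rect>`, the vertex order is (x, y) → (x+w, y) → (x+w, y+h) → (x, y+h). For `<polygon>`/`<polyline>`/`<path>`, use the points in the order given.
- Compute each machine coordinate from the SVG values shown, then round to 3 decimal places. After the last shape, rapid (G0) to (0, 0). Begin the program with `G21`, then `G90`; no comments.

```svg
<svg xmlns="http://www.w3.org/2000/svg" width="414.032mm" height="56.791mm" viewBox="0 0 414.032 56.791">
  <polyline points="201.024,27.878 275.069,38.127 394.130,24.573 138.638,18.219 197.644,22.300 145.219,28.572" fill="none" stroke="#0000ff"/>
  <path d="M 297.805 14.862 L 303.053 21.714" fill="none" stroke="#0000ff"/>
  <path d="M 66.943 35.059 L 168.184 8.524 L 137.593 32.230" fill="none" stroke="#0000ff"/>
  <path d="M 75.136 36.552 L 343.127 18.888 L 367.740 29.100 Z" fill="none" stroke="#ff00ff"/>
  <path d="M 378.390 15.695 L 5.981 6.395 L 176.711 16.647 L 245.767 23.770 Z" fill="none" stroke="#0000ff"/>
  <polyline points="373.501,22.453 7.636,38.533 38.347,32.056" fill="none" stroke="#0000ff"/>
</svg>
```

viewBox `0 0 414.032 56.791` with mm width/height → 1 unit = 1 mm. Flip: y_m = 56.791 − y_svg.

**Shape 1** — `<polyline>` open polyline, stroke `#0000ff` → score (S380, F1911). Machine vertices: (201.024,28.913) → (275.069,18.664) → (394.130,32.218) → (138.638,38.572) → (197.644,34.491) → (145.219,28.219). Open path.

**Shape 2** — `<path>` line segment, stroke `#0000ff` → score (S380, F1911). Machine vertices: (297.805,41.929) → (303.053,35.077). Open path.

**Shape 3** — `<path>` open polyline, stroke `#0000ff` → score (S380, F1911). Machine vertices: (66.943,21.732) → (168.184,48.267) → (137.593,24.561). Open path.

**Shape 4** — `<path>` closed polygon, stroke `#ff00ff` → engrave (S193, F4030). Machine vertices: (75.136,20.239) → (343.127,37.903) → (367.740,27.691) → (75.136,20.239). Closed: final G1 returns to the first vertex.

**Shape 5** — `<path>` closed polygon, stroke `#0000ff` → score (S380, F1911). Machine vertices: (378.390,41.096) → (5.981,50.396) → (176.711,40.144) → (245.767,33.021) → (378.390,41.096). Closed: final G1 returns to the first vertex.

**Shape 6** — `<polyline>` open polyline, stroke `#0000ff` → score (S380, F1911). Machine vertices: (373.501,34.338) → (7.636,18.258) → (38.347,24.735). Open path.

G21
G90
G0 X201.024 Y28.913
M3 S380
G01 X275.069 Y18.664 F1911
G01 X394.130 Y32.218
G01 X138.638 Y38.572
G01 X197.644 Y34.491
G01 X145.219 Y28.219
M5
G0 X297.805 Y41.929
M3 S380
G01 X303.053 Y35.077 F1911
M5
G0 X66.943 Y21.732
M3 S380
G01 X168.184 Y48.267 F1911
G01 X137.593 Y24.561
M5
G0 X75.136 Y20.239
M3 S193
G01 X343.127 Y37.903 F4030
G01 X367.740 Y27.691
G01 X75.136 Y20.239
M5
G0 X378.390 Y41.096
M3 S380
G01 X5.981 Y50.396 F1911
G01 X176.711 Y40.144
G01 X245.767 Y33.021
G01 X378.390 Y41.096
M5
G0 X373.501 Y34.338
M3 S380
G01 X7.636 Y18.258 F1911
G01 X38.347 Y24.735
M5
G0 X0.000 Y0.000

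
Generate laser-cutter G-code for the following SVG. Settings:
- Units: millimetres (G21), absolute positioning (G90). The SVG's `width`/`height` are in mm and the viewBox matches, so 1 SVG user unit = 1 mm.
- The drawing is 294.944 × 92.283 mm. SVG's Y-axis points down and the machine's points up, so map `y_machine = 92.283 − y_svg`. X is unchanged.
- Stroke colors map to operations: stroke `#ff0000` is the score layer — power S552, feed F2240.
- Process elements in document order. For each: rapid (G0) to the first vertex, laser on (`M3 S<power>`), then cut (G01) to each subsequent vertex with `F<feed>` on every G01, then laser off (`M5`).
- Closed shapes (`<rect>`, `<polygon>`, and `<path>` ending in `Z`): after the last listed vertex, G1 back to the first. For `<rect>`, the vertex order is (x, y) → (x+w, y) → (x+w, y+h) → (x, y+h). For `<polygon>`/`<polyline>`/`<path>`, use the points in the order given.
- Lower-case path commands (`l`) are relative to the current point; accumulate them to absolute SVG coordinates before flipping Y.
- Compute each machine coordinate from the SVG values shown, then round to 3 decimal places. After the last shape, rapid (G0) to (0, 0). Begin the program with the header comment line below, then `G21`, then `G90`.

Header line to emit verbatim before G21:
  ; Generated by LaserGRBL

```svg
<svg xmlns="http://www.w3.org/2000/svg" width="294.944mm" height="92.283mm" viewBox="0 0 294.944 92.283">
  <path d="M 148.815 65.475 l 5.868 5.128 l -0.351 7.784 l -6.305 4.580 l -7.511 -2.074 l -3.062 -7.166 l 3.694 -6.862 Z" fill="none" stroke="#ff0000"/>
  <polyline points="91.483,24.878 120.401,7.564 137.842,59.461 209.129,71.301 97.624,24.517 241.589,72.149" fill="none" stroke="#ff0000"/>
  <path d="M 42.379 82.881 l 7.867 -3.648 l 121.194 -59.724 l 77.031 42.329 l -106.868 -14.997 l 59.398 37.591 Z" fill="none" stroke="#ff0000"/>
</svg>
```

; Generated by LaserGRBL
G21
G90
G0 X148.815 Y26.808
M3 S552
G01 X154.683 Y21.680 F2240
G01 X154.332 Y13.896 F2240
G01 X148.027 Y9.316 F2240
G01 X140.516 Y11.390 F2240
G01 X137.454 Y18.556 F2240
G01 X141.148 Y25.418 F2240
G01 X148.815 Y26.808 F2240
M5
G0 X91.483 Y67.405
M3 S552
G01 X120.401 Y84.719 F2240
G01 X137.842 Y32.822 F2240
G01 X209.129 Y20.982 F2240
G01 X97.624 Y67.766 F2240
G01 X241.589 Y20.134 F2240
M5
G0 X42.379 Y9.402
M3 S552
G01 X50.246 Y13.050 F2240
G01 X171.440 Y72.774 F2240
G01 X248.471 Y30.445 F2240
G01 X141.603 Y45.442 F2240
G01 X201.001 Y7.851 F2240
G01 X42.379 Y9.402 F2240
M5
G0 X0.000 Y0.000

viewBox `0 0 294.944 92.283` with mm width/height → 1 unit = 1 mm. Flip: y_m = 92.283 − y_svg.

**Shape 1** — `<path>` regular polygon, stroke `#ff0000` → score (S552, F2240). Machine vertices: (148.815,26.808) → (154.683,21.680) → (154.332,13.896) → (148.027,9.316) → (140.516,11.390) → (137.454,18.556) → (141.148,25.418) → (148.815,26.808). Closed: final G1 returns to the first vertex.

**Shape 2** — `<polyline>` open polyline, stroke `#ff0000` → score (S552, F2240). Machine vertices: (91.483,67.405) → (120.401,84.719) → (137.842,32.822) → (209.129,20.982) → (97.624,67.766) → (241.589,20.134). Open path.

**Shape 3** — `<path>` closed polygon, stroke `#ff0000` → score (S552, F2240). Machine vertices: (42.379,9.402) → (50.246,13.050) → (171.440,72.774) → (248.471,30.445) → (141.603,45.442) → (201.001,7.851) → (42.379,9.402). Closed: final G1 returns to the first vertex.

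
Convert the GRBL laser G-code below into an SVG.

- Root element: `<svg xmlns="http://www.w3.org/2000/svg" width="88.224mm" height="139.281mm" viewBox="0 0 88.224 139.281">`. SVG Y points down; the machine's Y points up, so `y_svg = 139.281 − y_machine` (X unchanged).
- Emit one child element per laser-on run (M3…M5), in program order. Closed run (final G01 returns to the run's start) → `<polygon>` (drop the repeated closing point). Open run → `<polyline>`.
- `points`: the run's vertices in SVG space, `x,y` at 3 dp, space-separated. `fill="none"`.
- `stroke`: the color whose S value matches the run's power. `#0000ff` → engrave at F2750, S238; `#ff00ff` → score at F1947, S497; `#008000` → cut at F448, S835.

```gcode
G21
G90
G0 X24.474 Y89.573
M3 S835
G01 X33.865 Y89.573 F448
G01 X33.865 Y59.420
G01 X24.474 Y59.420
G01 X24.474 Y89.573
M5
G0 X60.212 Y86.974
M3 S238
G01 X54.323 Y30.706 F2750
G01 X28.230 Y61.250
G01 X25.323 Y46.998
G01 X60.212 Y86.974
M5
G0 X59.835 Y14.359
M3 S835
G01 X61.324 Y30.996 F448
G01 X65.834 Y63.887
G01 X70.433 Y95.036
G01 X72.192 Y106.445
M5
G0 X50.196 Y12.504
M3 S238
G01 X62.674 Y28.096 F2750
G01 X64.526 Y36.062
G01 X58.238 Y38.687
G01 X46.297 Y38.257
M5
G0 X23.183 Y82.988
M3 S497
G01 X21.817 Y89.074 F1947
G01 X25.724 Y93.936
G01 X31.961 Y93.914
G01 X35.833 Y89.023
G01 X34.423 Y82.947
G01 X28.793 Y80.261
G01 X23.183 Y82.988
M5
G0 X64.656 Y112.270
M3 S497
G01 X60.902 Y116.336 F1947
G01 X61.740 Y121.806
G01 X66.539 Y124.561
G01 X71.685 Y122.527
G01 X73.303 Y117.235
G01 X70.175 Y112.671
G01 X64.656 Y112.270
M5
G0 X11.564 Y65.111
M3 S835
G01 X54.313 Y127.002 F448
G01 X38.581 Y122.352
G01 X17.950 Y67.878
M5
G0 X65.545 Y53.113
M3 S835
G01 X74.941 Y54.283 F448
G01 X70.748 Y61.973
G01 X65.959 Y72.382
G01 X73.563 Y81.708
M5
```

Machine Y-up, SVG Y-down with viewBox height 139.281, so y_svg = 139.281 − y_machine; X carries over.

Run 1: S835 ⇒ cut layer `#008000`. The run returns to its start, so emit a `<polygon>` with points (Y-flipped): 24.474,49.708 33.865,49.708 33.865,79.861 24.474,79.861.

Run 2: power S238 maps to stroke `#0000ff` (engrave). The run returns to its start, so emit a `<polygon>` with points (Y-flipped): 60.212,52.307 54.323,108.575 28.230,78.031 25.323,92.283.

Run 3: S835 ⇒ cut layer `#008000`. The run is open, so emit a `<polyline>` with points (Y-flipped): 59.835,124.922 61.324,108.285 65.834,75.394 70.433,44.245 72.192,32.836.

Run 4: power S238 maps to stroke `#0000ff` (engrave). The run is open, so emit a `<polyline>` with points (Y-flipped): 50.196,126.777 62.674,111.185 64.526,103.219 58.238,100.594 46.297,101.024.

Run 5: S497 ⇒ score layer `#ff00ff`. The run returns to its start, so emit a `<polygon>` with points (Y-flipped): 23.183,56.293 21.817,50.207 25.724,45.345 31.961,45.367 35.833,50.258 34.423,56.334 28.793,59.020.

Run 6: power S497 maps to stroke `#ff00ff` (score). The run returns to its start, so emit a `<polygon>` with points (Y-flipped): 64.656,27.011 60.902,22.945 61.740,17.475 66.539,14.720 71.685,16.754 73.303,22.046 70.175,26.610.

Run 7: S835 ⇒ cut layer `#008000`. The run is open, so emit a `<polyline>` with points (Y-flipped): 11.564,74.170 54.313,12.279 38.581,16.929 17.950,71.403.

Run 8: S835 ⇒ cut layer `#008000`. The run is open, so emit a `<polyline>` with points (Y-flipped): 65.545,86.168 74.941,84.998 70.748,77.308 65.959,66.899 73.563,57.573.

<svg xmlns="http://www.w3.org/2000/svg" width="88.224mm" height="139.281mm" viewBox="0 0 88.224 139.281">
  <polygon points="24.474,49.708 33.865,49.708 33.865,79.861 24.474,79.861" fill="none" stroke="#008000"/>
  <polygon points="60.212,52.307 54.323,108.575 28.230,78.031 25.323,92.283" fill="none" stroke="#0000ff"/>
  <polyline points="59.835,124.922 61.324,108.285 65.834,75.394 70.433,44.245 72.192,32.836" fill="none" stroke="#008000"/>
  <polyline points="50.196,126.777 62.674,111.185 64.526,103.219 58.238,100.594 46.297,101.024" fill="none" stroke="#0000ff"/>
  <polygon points="23.183,56.293 21.817,50.207 25.724,45.345 31.961,45.367 35.833,50.258 34.423,56.334 28.793,59.020" fill="none" stroke="#ff00ff"/>
  <polygon points="64.656,27.011 60.902,22.945 61.740,17.475 66.539,14.720 71.685,16.754 73.303,22.046 70.175,26.610" fill="none" stroke="#ff00ff"/>
  <polyline points="11.564,74.170 54.313,12.279 38.581,16.929 17.950,71.403" fill="none" stroke="#008000"/>
  <polyline points="65.545,86.168 74.941,84.998 70.748,77.308 65.959,66.899 73.563,57.573" fill="none" stroke="#008000"/>
</svg>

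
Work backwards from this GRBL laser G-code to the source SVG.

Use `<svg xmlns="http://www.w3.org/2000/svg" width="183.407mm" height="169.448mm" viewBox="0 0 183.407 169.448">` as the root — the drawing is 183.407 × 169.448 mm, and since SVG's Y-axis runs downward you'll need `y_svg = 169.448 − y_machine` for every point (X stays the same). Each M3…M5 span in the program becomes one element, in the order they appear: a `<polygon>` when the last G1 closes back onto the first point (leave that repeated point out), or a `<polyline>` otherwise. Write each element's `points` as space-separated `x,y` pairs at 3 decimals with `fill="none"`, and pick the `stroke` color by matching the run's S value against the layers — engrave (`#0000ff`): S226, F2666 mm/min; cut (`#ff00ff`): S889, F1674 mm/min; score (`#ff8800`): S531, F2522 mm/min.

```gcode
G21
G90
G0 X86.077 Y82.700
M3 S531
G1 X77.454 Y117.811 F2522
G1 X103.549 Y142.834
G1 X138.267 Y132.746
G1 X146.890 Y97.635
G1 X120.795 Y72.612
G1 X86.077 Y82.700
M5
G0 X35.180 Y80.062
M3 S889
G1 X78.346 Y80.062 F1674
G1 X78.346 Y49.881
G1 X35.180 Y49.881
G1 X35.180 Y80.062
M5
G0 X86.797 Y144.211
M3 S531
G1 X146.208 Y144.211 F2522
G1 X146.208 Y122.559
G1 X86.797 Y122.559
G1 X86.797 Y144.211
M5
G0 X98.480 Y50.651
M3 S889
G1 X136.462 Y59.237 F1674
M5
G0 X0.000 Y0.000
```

<svg xmlns="http://www.w3.org/2000/svg" width="183.407mm" height="169.448mm" viewBox="0 0 183.407 169.448">
  <polygon points="86.077,86.748 77.454,51.637 103.549,26.614 138.267,36.702 146.890,71.813 120.795,96.836" fill="none" stroke="#ff8800"/>
  <polygon points="35.180,89.386 78.346,89.386 78.346,119.567 35.180,119.567" fill="none" stroke="#ff00ff"/>
  <polygon points="86.797,25.237 146.208,25.237 146.208,46.889 86.797,46.889" fill="none" stroke="#ff8800"/>
  <polyline points="98.480,118.797 136.462,110.211" fill="none" stroke="#ff00ff"/>
</svg>

Each laser-on run becomes one SVG element. Flip Y back into SVG space with y_svg = 169.448 − y_machine.

Run 1: the run's S531 means `#ff8800` (score). The run returns to its start, so emit a `<polygon>` with points (Y-flipped): 86.077,86.748 77.454,51.637 103.549,26.614 138.267,36.702 146.890,71.813 120.795,96.836.

Run 2: the run's S889 means `#ff00ff` (cut). The run returns to its start, so emit a `<polygon>` with points (Y-flipped): 35.180,89.386 78.346,89.386 78.346,119.567 35.180,119.567.

Run 3: S531 ⇒ score layer `#ff8800`. The run returns to its start, so emit a `<polygon>` with points (Y-flipped): 86.797,25.237 146.208,25.237 146.208,46.889 86.797,46.889.

Run 4: power S889 maps to stroke `#ff00ff` (cut). The run is open, so emit a `<polyline>` with points (Y-flipped): 98.480,118.797 136.462,110.211.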